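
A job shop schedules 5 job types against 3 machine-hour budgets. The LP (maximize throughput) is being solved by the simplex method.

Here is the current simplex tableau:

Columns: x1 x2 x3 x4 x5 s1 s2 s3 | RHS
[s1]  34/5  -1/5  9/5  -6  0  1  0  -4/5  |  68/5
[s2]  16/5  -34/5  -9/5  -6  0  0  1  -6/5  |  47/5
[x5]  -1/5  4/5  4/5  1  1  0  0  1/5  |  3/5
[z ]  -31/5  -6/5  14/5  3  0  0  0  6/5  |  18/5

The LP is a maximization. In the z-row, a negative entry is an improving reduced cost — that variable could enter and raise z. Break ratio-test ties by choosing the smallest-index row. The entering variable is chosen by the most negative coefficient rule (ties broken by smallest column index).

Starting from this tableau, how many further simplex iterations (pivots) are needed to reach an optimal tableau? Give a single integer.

2

pivot: x1 in, s1 out → z = 16
pivot: x4 in, x5 out → z = 19
No improving column remains; optimal.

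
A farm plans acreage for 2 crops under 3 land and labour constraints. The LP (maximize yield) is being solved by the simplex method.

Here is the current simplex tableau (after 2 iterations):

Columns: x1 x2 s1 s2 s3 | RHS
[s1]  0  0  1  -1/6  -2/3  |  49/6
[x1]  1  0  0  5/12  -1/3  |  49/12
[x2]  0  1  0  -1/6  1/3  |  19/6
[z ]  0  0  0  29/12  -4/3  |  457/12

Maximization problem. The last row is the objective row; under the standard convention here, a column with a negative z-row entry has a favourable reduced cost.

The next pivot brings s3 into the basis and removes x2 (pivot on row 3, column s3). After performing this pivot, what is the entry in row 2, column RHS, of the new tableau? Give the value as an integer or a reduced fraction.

Pivot element is row 3, column s3: 1/3.
Normalize row 3: new (row 3, RHS) = (19/6)/(1/3) = 19/2.
row 2 ← row 2 − (-1/3)·(new row 3): 49/12 − (-1/3)·(19/2) = 29/4.

29/4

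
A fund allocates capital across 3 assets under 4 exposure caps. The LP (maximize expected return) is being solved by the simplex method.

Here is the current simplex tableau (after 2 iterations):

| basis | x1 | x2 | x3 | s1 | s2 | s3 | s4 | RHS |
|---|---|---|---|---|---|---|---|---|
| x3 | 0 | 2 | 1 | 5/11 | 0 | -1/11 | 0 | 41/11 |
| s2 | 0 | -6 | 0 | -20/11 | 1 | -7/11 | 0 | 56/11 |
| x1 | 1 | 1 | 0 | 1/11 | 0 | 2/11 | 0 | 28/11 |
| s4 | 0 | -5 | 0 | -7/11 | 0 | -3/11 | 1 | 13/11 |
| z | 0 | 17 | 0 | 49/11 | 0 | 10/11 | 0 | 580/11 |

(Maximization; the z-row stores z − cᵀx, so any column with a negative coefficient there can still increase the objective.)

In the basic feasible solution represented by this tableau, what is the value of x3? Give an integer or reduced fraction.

41/11

x3 is basic (row 1); its value is the RHS of that row: 41/11.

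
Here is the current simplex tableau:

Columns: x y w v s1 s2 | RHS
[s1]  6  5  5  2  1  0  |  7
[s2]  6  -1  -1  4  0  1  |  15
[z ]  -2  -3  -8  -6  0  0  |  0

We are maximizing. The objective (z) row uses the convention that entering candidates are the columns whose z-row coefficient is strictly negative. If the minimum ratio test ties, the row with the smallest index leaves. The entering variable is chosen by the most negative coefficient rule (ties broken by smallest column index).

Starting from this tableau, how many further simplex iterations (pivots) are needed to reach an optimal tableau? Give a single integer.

2

pivot: w in, s1 out → z = 56/5
pivot: v in, w out → z = 21
No improving column remains; optimal.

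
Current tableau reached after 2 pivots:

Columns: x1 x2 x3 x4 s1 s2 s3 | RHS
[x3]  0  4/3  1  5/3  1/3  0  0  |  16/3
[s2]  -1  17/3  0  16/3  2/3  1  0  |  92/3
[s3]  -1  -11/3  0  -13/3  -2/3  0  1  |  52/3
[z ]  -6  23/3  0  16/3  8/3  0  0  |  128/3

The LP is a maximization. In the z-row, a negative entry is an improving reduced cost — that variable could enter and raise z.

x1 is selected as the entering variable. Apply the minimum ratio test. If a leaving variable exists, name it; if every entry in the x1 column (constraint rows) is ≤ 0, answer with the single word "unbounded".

x1-column entries: row 1: 0, row 2: -1, row 3: -1. All ≤ 0, so x1 can increase without bound; the LP is unbounded in this direction.

unbounded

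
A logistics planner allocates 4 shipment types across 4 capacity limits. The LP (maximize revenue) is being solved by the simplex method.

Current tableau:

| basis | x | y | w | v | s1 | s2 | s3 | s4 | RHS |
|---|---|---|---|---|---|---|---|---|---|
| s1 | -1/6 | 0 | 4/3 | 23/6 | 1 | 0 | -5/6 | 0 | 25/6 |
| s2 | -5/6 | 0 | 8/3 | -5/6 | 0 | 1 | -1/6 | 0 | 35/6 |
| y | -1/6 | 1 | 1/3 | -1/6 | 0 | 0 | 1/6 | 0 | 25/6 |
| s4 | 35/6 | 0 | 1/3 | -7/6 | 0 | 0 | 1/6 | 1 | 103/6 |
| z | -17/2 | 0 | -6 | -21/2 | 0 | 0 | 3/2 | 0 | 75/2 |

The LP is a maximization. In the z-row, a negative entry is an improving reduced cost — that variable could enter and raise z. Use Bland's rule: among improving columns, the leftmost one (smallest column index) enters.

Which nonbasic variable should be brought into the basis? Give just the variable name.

Objective-row coefficients: x: -17/2, y: 0, w: -6, v: -21/2, s1: 0, s2: 0, s3: 3/2, s4: 0.
Improving columns: x, w, v. Bland's rule picks the smallest column index → x.

x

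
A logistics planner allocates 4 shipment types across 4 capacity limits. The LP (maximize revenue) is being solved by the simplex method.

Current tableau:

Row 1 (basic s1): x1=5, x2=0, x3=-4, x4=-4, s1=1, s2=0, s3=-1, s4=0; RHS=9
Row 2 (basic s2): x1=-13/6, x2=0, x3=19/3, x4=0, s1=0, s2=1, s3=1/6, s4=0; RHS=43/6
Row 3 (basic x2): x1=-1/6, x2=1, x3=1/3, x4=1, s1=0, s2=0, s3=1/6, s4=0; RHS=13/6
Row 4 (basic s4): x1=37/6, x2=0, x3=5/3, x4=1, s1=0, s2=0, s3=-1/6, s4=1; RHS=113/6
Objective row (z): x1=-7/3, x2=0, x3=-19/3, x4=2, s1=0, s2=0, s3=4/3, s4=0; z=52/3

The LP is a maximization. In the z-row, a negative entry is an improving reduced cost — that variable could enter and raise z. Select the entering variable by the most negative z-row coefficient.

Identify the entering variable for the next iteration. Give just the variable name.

x3

Objective-row coefficients: x1: -7/3, x2: 0, x3: -19/3, x4: 2, s1: 0, s2: 0, s3: 4/3, s4: 0.
The most negative is -19/3 in column x3, so x3 enters.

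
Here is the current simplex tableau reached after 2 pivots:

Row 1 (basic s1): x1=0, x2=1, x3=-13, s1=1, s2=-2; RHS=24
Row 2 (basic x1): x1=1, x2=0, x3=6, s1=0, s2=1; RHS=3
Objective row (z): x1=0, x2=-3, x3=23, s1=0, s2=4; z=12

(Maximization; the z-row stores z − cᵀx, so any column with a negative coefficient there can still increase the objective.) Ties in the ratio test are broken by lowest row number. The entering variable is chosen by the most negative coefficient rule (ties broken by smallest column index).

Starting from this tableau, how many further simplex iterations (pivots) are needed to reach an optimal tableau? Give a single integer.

pivot: x2 in, s1 out → z = 84
pivot: x3 in, x1 out → z = 92
No improving column remains; optimal.

2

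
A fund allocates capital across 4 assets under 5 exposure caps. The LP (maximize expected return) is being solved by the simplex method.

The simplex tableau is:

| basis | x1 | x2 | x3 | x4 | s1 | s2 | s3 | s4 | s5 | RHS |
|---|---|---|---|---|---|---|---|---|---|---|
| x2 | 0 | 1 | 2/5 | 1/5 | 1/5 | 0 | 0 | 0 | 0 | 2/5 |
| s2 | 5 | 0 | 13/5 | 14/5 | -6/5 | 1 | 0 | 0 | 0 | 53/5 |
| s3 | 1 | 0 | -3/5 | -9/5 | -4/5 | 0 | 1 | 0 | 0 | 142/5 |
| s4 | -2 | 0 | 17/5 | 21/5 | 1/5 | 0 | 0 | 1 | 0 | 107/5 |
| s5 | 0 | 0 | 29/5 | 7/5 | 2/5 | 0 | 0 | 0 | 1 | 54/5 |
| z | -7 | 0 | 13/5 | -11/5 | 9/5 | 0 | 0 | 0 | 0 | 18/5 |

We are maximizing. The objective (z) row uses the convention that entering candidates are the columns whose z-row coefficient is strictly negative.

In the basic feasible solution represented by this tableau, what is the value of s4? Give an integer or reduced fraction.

107/5

s4 is basic (row 4); its value is the RHS of that row: 107/5.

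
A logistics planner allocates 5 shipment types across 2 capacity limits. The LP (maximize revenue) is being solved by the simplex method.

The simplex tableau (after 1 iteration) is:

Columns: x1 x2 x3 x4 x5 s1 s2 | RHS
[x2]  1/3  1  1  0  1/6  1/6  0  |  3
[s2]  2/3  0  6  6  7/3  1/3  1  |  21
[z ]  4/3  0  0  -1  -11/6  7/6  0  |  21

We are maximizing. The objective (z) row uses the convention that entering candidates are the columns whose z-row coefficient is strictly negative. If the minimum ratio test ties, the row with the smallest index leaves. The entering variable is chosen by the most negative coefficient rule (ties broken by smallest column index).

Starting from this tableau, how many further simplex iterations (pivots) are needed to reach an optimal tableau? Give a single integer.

1

pivot: x5 in, s2 out → z = 75/2
No improving column remains; optimal.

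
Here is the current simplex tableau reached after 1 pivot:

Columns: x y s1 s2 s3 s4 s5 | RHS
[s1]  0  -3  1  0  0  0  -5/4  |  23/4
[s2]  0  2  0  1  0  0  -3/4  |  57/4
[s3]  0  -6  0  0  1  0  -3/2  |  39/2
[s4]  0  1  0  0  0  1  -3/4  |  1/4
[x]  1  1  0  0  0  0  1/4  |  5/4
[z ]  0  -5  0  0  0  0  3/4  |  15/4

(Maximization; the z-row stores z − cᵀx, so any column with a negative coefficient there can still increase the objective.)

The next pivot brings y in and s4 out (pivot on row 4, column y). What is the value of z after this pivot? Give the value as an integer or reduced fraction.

5

Minimum ratio for y: (1/4)/1 = 1/4.
z changes by −(z-row coeff of y)·ratio = −(-5)·(1/4) = 5/4.
New z = 15/4 + (5/4) = 5.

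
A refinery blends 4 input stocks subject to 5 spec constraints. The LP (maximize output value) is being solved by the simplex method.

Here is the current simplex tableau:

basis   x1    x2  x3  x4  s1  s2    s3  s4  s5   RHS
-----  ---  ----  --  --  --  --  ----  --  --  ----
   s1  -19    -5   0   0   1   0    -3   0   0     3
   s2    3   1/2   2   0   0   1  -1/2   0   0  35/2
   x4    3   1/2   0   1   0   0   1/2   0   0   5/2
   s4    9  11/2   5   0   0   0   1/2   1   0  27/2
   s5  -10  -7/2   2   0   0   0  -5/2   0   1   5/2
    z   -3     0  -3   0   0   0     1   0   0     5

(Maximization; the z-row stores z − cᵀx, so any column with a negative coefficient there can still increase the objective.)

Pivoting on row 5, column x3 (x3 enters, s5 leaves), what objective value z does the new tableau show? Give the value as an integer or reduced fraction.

35/4

Minimum ratio for x3: (5/2)/2 = 5/4.
z changes by −(z-row coeff of x3)·ratio = −(-3)·(5/4) = 15/4.
New z = 5 + (15/4) = 35/4.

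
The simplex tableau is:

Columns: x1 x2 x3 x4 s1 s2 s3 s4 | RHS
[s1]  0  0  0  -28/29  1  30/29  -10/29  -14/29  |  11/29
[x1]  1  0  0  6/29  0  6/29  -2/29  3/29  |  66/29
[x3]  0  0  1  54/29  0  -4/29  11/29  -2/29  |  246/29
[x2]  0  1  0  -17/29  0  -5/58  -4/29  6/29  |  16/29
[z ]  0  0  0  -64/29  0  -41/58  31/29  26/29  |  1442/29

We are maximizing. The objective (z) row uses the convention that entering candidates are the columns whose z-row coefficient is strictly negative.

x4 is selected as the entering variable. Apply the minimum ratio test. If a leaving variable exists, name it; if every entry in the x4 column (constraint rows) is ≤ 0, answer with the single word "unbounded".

x3

Ratios: row 1 (s1): entry -28/29 ≤ 0, skip; row 2 (x1): (66/29)/(6/29) = 11; row 3 (x3): (246/29)/(54/29) = 41/9; row 4 (x2): entry -17/29 ≤ 0, skip.
Minimum ratio is in the x3 row, so x3 leaves.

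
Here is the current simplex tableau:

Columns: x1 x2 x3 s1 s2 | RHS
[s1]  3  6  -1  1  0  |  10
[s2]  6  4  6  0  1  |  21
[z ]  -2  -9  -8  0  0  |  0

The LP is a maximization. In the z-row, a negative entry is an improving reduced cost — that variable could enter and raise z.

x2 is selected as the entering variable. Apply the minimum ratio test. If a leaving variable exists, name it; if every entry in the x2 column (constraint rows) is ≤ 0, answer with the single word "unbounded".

Ratios: row 1 (s1): 10/6 = 5/3; row 2 (s2): 21/4 = 21/4.
Minimum ratio is in the s1 row, so s1 leaves.

s1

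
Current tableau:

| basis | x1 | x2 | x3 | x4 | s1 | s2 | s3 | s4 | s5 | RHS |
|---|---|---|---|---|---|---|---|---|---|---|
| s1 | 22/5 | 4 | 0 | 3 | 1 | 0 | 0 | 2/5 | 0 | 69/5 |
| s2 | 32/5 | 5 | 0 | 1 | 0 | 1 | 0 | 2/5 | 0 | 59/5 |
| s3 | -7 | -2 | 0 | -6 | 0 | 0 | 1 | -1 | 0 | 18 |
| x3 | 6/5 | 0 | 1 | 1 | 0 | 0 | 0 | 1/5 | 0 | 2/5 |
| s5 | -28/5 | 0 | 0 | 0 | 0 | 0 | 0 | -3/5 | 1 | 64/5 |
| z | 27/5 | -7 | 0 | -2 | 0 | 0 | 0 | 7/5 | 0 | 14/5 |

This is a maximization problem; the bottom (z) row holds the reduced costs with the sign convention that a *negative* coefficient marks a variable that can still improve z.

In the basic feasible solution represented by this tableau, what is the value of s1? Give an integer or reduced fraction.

69/5

s1 is basic (row 1); its value is the RHS of that row: 69/5.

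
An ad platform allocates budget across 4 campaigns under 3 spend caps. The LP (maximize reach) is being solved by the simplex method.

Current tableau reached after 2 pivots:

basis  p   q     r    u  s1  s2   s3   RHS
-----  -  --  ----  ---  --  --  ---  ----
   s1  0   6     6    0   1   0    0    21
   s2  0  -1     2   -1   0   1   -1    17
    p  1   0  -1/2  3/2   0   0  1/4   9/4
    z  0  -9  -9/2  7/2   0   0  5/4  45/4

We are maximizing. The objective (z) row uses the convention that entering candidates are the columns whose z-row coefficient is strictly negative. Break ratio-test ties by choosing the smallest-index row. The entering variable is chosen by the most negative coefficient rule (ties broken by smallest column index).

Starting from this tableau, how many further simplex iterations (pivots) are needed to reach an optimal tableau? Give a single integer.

1

pivot: q in, s1 out → z = 171/4
No improving column remains; optimal.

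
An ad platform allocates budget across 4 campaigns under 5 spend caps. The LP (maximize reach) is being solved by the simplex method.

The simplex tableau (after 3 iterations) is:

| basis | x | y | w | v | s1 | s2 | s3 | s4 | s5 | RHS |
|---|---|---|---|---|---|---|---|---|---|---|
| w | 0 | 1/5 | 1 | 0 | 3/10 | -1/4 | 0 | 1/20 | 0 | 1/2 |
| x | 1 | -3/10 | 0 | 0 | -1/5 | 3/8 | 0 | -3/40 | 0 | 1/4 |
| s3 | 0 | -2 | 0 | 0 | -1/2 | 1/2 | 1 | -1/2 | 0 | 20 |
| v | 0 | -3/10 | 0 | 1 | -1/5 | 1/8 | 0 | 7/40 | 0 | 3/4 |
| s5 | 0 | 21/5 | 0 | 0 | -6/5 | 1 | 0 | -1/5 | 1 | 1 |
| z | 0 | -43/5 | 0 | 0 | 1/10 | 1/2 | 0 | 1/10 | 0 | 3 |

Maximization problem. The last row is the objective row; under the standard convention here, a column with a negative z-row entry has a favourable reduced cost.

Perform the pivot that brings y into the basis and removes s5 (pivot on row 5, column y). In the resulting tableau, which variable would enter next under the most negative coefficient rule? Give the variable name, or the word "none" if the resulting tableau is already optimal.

Pivot element 21/5. New z-row = old z-row − (-43/5)·(row 5/(21/5)).
Updated z-row coefficients: x: 0, y: 0, w: 0, v: 0, s1: -33/14, s2: 107/42, s3: 0, s4: -13/42, s5: 43/21.
The most negative is -33/14 in column s1, so s1 would enter next.

s1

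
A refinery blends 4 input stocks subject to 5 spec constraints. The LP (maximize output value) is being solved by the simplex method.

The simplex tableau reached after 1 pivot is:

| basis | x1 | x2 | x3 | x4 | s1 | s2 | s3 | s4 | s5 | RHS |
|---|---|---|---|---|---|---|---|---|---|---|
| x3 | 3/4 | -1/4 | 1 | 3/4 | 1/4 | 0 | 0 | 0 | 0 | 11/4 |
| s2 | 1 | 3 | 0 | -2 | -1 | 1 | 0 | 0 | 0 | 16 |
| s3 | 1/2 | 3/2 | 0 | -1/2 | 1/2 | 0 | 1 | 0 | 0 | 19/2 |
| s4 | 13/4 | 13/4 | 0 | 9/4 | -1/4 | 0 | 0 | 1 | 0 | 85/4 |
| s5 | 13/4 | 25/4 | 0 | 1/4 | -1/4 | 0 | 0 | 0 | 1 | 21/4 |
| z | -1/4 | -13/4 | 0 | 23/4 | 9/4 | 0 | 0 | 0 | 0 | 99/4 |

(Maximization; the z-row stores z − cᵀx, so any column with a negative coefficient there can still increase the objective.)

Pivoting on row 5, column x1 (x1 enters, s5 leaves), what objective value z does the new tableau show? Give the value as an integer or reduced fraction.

327/13

Minimum ratio for x1: (21/4)/(13/4) = 21/13.
z changes by −(z-row coeff of x1)·ratio = −(-1/4)·(21/13) = 21/52.
New z = 99/4 + (21/52) = 327/13.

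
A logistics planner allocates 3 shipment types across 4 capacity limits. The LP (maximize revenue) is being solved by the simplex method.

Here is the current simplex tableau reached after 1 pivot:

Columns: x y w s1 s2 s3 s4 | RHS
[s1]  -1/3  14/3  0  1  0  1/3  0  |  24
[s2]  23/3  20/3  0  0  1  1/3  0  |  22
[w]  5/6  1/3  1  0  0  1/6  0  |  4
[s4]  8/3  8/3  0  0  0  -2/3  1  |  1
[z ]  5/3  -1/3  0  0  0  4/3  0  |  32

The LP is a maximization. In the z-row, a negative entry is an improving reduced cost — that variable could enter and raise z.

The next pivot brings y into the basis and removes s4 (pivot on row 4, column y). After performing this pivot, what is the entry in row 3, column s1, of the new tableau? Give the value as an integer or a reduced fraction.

0

Pivot element is row 4, column y: 8/3.
Normalize row 4: new (row 4, s1) = 0/(8/3) = 0.
row 3 ← row 3 − (1/3)·(new row 4): 0 − (1/3)·0 = 0.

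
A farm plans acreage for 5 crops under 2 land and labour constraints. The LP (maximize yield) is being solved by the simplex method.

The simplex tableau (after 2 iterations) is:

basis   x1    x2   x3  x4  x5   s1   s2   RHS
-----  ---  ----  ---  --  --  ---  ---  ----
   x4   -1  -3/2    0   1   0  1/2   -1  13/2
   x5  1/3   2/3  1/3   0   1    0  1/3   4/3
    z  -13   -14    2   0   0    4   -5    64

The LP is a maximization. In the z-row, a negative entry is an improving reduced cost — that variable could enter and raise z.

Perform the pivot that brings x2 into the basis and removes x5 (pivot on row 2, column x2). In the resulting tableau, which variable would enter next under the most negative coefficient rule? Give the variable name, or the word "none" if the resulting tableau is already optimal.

Pivot element 2/3. New z-row = old z-row − (-14)·(row 2/(2/3)).
Updated z-row coefficients: x1: -6, x2: 0, x3: 9, x4: 0, x5: 21, s1: 4, s2: 2.
The most negative is -6 in column x1, so x1 would enter next.

x1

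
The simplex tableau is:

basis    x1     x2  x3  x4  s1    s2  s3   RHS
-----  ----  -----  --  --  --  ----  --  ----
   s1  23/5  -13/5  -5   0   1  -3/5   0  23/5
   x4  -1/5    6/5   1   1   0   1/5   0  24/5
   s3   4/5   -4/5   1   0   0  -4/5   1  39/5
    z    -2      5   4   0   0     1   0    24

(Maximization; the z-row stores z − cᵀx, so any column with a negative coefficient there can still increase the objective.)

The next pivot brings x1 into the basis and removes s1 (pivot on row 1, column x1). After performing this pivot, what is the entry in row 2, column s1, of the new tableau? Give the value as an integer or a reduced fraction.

1/23

Pivot element is row 1, column x1: 23/5.
Normalize row 1: new (row 1, s1) = 1/(23/5) = 5/23.
row 2 ← row 2 − (-1/5)·(new row 1): 0 − (-1/5)·(5/23) = 1/23.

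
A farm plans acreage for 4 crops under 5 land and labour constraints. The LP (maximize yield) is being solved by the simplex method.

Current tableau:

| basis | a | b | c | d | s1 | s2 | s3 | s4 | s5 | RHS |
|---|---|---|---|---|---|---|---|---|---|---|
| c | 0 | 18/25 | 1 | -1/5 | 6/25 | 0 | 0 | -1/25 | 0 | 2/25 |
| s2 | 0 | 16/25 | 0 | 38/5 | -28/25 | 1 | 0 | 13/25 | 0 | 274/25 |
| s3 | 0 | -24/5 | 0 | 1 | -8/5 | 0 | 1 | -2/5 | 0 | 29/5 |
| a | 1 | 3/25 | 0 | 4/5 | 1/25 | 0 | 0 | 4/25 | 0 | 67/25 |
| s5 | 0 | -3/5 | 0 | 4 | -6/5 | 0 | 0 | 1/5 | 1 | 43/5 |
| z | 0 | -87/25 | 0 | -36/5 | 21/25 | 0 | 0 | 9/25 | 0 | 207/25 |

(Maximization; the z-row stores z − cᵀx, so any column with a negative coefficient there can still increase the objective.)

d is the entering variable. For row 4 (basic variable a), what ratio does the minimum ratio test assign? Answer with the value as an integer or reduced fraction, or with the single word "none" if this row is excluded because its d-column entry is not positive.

67/20

Ratio = RHS / (d entry) = (67/25) / (4/5) = 67/20.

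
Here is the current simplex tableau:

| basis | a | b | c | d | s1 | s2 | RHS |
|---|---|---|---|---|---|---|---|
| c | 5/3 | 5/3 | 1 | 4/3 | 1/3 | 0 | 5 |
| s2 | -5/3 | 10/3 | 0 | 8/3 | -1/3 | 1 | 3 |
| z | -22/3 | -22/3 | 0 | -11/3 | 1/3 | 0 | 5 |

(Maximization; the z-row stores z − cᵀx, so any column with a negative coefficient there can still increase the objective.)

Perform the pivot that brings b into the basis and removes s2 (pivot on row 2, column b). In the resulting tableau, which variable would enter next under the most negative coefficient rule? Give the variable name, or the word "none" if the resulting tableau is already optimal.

a

Pivot element 10/3. New z-row = old z-row − (-22/3)·(row 2/(10/3)).
Updated z-row coefficients: a: -11, b: 0, c: 0, d: 11/5, s1: -2/5, s2: 11/5.
The most negative is -11 in column a, so a would enter next.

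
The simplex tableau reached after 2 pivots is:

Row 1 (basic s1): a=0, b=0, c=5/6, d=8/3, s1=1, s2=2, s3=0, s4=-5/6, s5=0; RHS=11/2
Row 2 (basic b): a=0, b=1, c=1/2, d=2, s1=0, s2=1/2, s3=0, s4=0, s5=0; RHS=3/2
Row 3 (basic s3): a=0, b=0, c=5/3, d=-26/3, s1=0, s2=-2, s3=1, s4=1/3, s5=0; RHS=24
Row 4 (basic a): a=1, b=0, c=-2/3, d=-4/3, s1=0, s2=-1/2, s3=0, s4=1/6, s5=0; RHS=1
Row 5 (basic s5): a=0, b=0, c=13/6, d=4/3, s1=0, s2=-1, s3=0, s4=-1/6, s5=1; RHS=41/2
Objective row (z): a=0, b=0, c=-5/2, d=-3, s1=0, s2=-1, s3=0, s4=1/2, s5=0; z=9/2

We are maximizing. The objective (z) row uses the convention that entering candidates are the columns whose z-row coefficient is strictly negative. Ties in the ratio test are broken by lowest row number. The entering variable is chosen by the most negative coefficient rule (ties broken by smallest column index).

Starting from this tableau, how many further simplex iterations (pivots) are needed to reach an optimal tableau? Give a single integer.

2

pivot: d in, b out → z = 27/4
pivot: c in, d out → z = 12
No improving column remains; optimal.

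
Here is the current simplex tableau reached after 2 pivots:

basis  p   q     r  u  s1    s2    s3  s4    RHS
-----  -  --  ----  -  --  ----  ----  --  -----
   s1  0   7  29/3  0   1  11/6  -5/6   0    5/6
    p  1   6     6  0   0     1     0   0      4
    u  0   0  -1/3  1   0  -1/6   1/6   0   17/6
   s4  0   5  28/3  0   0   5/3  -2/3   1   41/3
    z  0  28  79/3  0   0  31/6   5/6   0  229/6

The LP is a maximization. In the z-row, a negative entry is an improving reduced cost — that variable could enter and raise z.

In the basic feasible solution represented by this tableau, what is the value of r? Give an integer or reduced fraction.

0

r is nonbasic (not in the basis column), so its value in the current BFS is 0.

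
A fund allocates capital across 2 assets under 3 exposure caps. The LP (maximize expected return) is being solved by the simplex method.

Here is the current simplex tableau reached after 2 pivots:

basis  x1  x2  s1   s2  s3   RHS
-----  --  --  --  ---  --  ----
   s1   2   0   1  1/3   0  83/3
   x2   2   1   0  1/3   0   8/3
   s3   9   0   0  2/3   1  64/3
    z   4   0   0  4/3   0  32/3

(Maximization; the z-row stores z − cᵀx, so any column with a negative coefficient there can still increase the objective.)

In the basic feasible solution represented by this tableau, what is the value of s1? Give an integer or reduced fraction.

83/3

s1 is basic (row 1); its value is the RHS of that row: 83/3.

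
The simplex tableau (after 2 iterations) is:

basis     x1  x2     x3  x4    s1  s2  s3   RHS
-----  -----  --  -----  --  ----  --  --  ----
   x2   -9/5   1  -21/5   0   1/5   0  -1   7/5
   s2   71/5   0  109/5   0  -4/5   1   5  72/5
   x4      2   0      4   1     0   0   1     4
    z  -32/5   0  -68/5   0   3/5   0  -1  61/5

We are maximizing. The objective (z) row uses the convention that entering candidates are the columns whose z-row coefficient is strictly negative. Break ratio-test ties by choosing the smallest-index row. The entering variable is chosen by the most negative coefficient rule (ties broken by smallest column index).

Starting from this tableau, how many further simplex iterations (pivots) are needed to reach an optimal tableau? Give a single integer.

1

pivot: x3 in, s2 out → z = 2309/109
No improving column remains; optimal.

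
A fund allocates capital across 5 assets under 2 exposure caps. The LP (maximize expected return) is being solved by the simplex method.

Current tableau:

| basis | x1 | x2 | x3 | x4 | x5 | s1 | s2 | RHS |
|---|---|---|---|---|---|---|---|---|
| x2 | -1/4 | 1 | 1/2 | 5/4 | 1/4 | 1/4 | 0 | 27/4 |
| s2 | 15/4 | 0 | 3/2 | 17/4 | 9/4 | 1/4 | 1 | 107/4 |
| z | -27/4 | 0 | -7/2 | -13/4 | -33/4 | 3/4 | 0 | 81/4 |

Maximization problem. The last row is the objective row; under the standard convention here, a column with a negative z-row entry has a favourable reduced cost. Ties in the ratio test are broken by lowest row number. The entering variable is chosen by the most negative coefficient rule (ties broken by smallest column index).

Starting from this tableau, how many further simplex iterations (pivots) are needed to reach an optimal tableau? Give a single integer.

1

pivot: x5 in, s2 out → z = 355/3
No improving column remains; optimal.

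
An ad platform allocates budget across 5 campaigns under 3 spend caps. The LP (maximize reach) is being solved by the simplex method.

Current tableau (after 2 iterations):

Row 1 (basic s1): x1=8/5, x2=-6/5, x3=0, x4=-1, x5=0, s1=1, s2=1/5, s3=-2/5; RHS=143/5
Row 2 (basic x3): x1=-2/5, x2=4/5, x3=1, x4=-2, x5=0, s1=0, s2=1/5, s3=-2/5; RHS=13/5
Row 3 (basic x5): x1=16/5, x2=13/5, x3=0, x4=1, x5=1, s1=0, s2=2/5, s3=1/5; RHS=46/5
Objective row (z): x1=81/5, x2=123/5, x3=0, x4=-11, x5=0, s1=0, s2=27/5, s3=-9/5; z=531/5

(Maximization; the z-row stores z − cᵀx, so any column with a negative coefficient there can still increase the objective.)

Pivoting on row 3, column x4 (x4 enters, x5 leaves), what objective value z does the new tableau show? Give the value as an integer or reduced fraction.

Minimum ratio for x4: (46/5)/1 = 46/5.
z changes by −(z-row coeff of x4)·ratio = −(-11)·(46/5) = 506/5.
New z = 531/5 + (506/5) = 1037/5.

1037/5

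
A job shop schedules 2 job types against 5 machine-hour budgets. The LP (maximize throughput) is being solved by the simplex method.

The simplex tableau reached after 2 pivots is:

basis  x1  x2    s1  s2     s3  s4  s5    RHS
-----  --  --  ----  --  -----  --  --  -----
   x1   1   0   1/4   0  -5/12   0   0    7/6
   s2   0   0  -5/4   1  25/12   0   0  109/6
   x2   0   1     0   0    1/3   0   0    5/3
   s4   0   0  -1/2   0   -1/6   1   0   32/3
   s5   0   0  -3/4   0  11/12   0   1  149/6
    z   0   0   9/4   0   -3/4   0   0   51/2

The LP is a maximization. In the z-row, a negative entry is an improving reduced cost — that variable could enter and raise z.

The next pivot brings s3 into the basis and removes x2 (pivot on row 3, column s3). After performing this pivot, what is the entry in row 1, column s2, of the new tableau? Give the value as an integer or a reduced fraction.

0

Pivot element is row 3, column s3: 1/3.
Normalize row 3: new (row 3, s2) = 0/(1/3) = 0.
row 1 ← row 1 − (-5/12)·(new row 3): 0 − (-5/12)·0 = 0.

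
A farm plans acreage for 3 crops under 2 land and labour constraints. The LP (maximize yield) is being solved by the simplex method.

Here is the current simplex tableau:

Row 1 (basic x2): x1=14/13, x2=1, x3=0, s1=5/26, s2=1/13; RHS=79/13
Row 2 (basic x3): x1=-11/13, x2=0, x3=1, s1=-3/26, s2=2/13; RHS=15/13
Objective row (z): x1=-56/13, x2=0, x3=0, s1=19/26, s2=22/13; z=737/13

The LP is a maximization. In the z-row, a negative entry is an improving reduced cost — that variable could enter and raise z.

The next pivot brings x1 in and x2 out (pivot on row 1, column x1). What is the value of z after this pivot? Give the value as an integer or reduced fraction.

Minimum ratio for x1: (79/13)/(14/13) = 79/14.
z changes by −(z-row coeff of x1)·ratio = −(-56/13)·(79/14) = 316/13.
New z = 737/13 + (316/13) = 81.

81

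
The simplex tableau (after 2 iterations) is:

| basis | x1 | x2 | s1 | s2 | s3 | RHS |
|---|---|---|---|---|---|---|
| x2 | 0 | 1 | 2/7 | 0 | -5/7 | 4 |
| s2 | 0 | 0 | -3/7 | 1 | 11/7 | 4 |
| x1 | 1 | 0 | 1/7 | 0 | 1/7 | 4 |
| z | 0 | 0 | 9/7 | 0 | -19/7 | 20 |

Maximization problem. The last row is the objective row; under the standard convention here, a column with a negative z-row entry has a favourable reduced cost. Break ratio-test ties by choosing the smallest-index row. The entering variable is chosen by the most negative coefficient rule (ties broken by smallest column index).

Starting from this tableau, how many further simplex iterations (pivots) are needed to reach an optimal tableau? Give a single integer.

pivot: s3 in, s2 out → z = 296/11
No improving column remains; optimal.

1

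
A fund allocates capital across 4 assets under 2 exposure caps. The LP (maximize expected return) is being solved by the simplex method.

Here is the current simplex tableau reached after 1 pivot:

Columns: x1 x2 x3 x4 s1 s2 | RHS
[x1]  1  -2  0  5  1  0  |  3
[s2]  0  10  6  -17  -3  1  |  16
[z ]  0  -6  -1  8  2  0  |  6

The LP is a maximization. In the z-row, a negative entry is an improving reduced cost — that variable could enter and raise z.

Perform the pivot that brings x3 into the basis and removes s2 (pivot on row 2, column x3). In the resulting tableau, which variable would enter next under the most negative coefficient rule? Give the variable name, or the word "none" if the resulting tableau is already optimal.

x2

Pivot element 6. New z-row = old z-row − (-1)·(row 2/6).
Updated z-row coefficients: x1: 0, x2: -13/3, x3: 0, x4: 31/6, s1: 3/2, s2: 1/6.
The most negative is -13/3 in column x2, so x2 would enter next.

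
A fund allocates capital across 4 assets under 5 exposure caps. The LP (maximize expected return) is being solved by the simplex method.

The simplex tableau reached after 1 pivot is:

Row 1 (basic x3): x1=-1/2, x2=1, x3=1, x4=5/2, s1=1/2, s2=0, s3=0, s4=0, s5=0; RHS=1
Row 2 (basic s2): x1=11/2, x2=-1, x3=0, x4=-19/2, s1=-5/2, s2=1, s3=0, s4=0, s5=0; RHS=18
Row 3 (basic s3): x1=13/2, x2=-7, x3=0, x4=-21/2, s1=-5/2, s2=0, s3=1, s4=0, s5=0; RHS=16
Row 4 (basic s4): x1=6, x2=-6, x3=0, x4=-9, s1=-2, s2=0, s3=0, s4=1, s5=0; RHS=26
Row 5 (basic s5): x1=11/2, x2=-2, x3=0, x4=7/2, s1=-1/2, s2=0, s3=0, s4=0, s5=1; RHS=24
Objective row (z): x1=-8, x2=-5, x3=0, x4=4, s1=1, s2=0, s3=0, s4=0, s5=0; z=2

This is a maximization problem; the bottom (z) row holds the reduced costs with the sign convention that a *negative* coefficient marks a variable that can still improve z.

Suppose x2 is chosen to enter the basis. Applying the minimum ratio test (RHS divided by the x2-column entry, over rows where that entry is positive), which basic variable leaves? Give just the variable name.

Ratios: row 1 (x3): 1/1 = 1; row 2 (s2): entry -1 ≤ 0, skip; row 3 (s3): entry -7 ≤ 0, skip; row 4 (s4): entry -6 ≤ 0, skip; row 5 (s5): entry -2 ≤ 0, skip.
Minimum ratio 1 is in the x3 row, so x3 leaves.

x3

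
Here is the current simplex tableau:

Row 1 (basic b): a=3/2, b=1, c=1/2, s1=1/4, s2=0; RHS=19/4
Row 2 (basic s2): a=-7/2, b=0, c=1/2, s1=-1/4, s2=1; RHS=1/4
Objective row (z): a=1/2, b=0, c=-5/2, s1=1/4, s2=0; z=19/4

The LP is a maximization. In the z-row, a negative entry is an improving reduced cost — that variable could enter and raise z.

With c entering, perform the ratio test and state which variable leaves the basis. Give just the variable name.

s2

Ratios: row 1 (b): (19/4)/(1/2) = 19/2; row 2 (s2): (1/4)/(1/2) = 1/2.
Minimum ratio 1/2 is in the s2 row, so s2 leaves.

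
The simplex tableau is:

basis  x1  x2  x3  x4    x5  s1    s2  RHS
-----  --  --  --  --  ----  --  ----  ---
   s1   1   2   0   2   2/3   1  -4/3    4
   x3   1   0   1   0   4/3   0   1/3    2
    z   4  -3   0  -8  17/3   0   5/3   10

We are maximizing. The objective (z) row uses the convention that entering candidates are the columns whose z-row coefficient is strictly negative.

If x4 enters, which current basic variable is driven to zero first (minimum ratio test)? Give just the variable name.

s1

Ratios: row 1 (s1): 4/2 = 2; row 2 (x3): entry 0 ≤ 0, skip.
Minimum ratio 2 is in the s1 row, so s1 leaves.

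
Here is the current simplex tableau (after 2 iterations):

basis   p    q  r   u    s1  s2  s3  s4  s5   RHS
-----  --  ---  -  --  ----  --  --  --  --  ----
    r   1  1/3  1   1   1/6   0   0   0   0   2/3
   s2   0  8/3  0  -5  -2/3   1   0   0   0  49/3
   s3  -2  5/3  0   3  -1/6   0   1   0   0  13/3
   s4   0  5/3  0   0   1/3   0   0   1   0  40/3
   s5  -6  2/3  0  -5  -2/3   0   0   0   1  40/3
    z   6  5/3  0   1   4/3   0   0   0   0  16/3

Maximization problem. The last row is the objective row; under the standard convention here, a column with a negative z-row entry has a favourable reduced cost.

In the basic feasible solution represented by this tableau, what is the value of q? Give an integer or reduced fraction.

q is nonbasic (not in the basis column), so its value in the current BFS is 0.

0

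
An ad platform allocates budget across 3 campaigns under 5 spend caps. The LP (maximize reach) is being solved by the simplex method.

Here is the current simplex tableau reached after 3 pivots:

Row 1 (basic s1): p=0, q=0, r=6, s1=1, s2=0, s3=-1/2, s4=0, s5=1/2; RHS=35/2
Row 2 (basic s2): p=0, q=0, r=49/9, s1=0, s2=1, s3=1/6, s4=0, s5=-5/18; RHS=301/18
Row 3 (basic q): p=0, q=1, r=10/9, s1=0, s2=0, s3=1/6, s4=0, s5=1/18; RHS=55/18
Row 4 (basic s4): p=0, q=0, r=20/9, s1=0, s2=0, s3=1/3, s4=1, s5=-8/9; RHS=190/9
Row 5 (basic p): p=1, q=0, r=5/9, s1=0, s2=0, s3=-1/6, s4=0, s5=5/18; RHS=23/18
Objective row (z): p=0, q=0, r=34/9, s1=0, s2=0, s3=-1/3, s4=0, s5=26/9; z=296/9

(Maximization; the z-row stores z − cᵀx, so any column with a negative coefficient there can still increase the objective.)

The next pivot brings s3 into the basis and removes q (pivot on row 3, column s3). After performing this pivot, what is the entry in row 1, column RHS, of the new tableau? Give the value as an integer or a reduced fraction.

Pivot element is row 3, column s3: 1/6.
Normalize row 3: new (row 3, RHS) = (55/18)/(1/6) = 55/3.
row 1 ← row 1 − (-1/2)·(new row 3): 35/2 − (-1/2)·(55/3) = 80/3.

80/3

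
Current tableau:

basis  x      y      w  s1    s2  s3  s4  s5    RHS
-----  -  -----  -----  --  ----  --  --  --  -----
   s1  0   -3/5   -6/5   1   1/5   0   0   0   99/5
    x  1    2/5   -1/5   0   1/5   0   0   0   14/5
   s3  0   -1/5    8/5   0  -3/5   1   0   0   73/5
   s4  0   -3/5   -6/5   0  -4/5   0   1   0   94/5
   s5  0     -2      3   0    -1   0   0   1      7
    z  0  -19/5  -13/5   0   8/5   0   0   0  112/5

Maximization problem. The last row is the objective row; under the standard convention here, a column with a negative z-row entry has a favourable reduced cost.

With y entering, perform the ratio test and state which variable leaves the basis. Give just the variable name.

x

Ratios: row 1 (s1): entry -3/5 ≤ 0, skip; row 2 (x): (14/5)/(2/5) = 7; row 3 (s3): entry -1/5 ≤ 0, skip; row 4 (s4): entry -3/5 ≤ 0, skip; row 5 (s5): entry -2 ≤ 0, skip.
Minimum ratio 7 is in the x row, so x leaves.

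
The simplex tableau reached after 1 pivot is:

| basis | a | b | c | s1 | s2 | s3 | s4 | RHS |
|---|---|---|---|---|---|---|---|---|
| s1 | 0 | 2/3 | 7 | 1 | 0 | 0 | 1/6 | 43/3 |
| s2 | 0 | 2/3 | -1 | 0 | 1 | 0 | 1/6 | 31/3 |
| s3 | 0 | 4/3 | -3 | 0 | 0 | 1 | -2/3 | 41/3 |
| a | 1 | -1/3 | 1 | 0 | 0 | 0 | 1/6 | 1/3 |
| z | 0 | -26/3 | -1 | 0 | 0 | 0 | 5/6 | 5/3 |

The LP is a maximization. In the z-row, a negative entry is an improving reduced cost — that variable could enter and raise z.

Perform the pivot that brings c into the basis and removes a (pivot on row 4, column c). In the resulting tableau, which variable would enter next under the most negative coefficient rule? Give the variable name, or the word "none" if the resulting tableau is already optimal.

b

Pivot element 1. New z-row = old z-row − (-1)·(row 4/1).
Updated z-row coefficients: a: 1, b: -9, c: 0, s1: 0, s2: 0, s3: 0, s4: 1.
The most negative is -9 in column b, so b would enter next.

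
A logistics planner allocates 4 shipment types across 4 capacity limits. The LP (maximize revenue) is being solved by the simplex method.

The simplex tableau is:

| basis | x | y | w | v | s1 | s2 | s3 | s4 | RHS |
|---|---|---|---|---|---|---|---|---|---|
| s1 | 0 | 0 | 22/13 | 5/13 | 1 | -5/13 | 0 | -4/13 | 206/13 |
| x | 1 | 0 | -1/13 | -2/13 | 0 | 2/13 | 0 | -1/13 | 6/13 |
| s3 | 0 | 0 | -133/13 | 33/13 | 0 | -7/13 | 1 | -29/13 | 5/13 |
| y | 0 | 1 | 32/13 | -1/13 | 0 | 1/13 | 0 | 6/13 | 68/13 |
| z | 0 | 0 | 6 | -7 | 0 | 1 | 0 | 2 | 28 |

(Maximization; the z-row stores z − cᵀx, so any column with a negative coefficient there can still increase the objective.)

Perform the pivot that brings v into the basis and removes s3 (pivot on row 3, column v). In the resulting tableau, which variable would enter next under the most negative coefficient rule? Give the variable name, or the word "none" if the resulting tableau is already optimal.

Pivot element 33/13. New z-row = old z-row − (-7)·(row 3/(33/13)).
Updated z-row coefficients: x: 0, y: 0, w: -733/33, v: 0, s1: 0, s2: -16/33, s3: 91/33, s4: -137/33.
The most negative is -733/33 in column w, so w would enter next.

w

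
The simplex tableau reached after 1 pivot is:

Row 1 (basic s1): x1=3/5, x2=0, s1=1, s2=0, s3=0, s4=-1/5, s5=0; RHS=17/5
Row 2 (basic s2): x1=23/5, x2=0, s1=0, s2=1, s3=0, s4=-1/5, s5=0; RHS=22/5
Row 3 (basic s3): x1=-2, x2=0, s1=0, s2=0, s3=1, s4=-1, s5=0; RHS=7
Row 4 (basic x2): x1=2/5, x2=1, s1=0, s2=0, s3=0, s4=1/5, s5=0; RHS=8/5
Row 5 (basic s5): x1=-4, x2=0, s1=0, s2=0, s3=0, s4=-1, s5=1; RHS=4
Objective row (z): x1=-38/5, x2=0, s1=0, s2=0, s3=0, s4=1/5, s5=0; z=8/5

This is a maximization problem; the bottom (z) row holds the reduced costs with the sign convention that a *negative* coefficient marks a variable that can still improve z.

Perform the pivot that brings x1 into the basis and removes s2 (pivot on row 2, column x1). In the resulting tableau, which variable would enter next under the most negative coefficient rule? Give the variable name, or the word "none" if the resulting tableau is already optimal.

s4

Pivot element 23/5. New z-row = old z-row − (-38/5)·(row 2/(23/5)).
Updated z-row coefficients: x1: 0, x2: 0, s1: 0, s2: 38/23, s3: 0, s4: -3/23, s5: 0.
The most negative is -3/23 in column s4, so s4 would enter next.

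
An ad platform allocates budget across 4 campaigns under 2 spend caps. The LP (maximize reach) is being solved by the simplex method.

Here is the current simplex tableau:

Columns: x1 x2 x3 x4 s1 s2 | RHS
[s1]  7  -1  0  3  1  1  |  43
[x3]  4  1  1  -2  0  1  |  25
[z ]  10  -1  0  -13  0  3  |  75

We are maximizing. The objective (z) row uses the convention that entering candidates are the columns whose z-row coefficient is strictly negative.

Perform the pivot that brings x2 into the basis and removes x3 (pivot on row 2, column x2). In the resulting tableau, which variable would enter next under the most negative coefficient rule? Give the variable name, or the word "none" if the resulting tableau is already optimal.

x4

Pivot element 1. New z-row = old z-row − (-1)·(row 2/1).
Updated z-row coefficients: x1: 14, x2: 0, x3: 1, x4: -15, s1: 0, s2: 4.
The most negative is -15 in column x4, so x4 would enter next.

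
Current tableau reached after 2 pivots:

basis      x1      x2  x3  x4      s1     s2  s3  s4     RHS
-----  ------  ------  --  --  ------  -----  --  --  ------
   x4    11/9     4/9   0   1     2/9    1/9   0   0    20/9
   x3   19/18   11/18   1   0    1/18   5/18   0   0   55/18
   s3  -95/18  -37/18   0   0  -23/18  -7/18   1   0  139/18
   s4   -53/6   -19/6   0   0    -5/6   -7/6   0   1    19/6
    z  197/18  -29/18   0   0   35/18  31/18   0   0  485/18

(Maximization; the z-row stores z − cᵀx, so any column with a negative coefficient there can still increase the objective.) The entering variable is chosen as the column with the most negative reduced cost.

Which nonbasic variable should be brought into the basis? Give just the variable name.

Objective-row coefficients: x1: 197/18, x2: -29/18, x3: 0, x4: 0, s1: 35/18, s2: 31/18, s3: 0, s4: 0.
The most negative is -29/18 in column x2, so x2 enters.

x2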